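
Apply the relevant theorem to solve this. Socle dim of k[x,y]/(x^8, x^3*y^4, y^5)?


Socle = ann(m) = span of standard monomials u with x*u, y*u in I (staircase corners).
Minimal generators: x^8, x^3*y^4, y^5
Corners: x^2y^4, x^7y^3
Socle dim=2


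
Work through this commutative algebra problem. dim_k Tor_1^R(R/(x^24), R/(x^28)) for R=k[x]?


Tor_1(R/I,R/J)=(I cap J)/IJ=(x^28)/(x^52)
dim=52-28=min(24,28)=24


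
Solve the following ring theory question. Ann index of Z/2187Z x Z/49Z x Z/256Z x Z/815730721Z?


Exponent = lcm of the cyclic orders; pairwise coprime => product.
3^7*7^2*2^8*13^8=2187*49*256*815730721=22378534721157888


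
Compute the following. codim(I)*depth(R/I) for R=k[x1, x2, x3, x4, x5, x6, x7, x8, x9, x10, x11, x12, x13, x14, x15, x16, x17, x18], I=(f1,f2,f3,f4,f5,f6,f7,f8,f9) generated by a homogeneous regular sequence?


codim=9, depth=dim(R/I)=18-9=9
Product=9*9=81


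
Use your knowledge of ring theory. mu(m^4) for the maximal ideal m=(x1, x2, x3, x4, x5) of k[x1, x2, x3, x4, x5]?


Graded Nakayama: mu(m^d) = dim_k (m^d/m^(d+1)) = #degree-4 monomials in 5 vars
C(n+d-1,d)=C(8,4)=70


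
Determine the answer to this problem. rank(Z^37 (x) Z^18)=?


rank(M(x)N) = rank(M)*rank(N)
37*18 = 666


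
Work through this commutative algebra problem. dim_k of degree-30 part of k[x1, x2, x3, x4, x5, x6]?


C(d+n-1,n-1)=C(35,5)=324632


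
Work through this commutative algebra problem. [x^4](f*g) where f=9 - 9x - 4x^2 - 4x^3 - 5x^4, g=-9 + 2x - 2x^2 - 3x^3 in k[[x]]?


[x^4] = sum a_i*b_j, i+j=4
  -9*-3=27
  -4*-2=8
  -4*2=-8
  -5*-9=45
Sum=72


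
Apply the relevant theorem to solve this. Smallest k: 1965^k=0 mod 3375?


1965^k mod 3375:
k=1: 1965
k=2: 225
k=3: 0
First zero at k = 3


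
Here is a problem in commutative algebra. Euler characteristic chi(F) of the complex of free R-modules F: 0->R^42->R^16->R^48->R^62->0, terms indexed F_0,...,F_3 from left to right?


chi = sum (-1)^i * rank:
(-1)^0*42=42
(-1)^1*16=-16
(-1)^2*48=48
(-1)^3*62=-62
chi=12


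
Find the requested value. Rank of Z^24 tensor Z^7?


rank(M(x)N) = rank(M)*rank(N)
24*7 = 168


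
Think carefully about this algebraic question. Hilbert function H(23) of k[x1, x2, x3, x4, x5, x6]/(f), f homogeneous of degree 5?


C(28,5)-C(23,5)=98280-33649=64631


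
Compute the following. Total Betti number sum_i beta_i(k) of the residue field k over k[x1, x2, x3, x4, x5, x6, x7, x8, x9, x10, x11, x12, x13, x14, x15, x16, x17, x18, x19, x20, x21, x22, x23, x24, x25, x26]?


Koszul resolution: beta_i(k)=C(n,i), n=26
sum_i C(26,i) = 2^26 = 67108864


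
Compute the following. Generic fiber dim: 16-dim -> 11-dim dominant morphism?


dim(fiber)=dim(X)-dim(Y)=16-11=5


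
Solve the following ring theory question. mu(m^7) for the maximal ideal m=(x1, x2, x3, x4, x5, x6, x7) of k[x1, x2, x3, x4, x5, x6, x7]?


Graded Nakayama: mu(m^d) = dim_k (m^d/m^(d+1)) = #degree-7 monomials in 7 vars
C(n+d-1,d)=C(13,7)=1716


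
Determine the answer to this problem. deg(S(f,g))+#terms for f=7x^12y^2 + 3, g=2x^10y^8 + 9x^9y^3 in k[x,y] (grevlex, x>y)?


LT(f)=7x^12y^2, LT(g)=2x^10y^8
lcm(LM)=x^12y^8
S(f,g) (scaled by 14 to clear denominators) = 2y^6*f - 7x^2*g = -63x^11y^3 + 6y^6
2 terms, deg 14.
14+2=16


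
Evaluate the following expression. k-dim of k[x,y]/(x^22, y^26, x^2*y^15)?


k[x,y]/I, I = (x^22, y^26, x^2*y^15)
Rect: 22x26=572. Corner: (22-2)x(26-15)=220.
dim = 572-220 = 352


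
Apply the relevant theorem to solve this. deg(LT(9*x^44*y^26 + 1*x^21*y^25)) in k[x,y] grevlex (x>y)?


LT: 9*x^44*y^26
deg_x=44, deg_y=26
Total=44+26=70


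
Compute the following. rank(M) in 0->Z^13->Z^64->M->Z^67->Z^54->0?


Alt sum=0:
(-1)^0*13 + (-1)^1*64 + (-1)^2*? + (-1)^3*67 + (-1)^4*54=0
rank(M)=64


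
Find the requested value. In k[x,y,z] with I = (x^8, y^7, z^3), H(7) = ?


Need i<8, j<7, k<3 with i+j+k=7.
For each i, j ranges over max(0,7-i-2)..min(6,7-i):
  i=0: j in [5,6] -> 2
  i=1: j in [4,6] -> 3
  i=2: j in [3,5] -> 3
  i=3: j in [2,4] -> 3
  i=4: j in [1,3] -> 3
  i=5: j in [0,2] -> 3
  i=6: j in [0,1] -> 2
  i=7: j in [0,0] -> 1
H(7) = 2+3+3+3+3+3+2+1 = 20


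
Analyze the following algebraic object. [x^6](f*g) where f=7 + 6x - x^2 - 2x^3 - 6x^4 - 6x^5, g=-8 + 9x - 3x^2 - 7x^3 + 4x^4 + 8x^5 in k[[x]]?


[x^6] = sum a_i*b_j, i+j=6
  6*8=48
  -1*4=-4
  -2*-7=14
  -6*-3=18
  -6*9=-54
Sum=22


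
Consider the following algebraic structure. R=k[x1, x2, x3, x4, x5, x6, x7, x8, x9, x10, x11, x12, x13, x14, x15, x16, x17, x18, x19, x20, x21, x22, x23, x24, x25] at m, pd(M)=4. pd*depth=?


pd+depth=25
depth=25-4=21
pd*depth=4*21=84


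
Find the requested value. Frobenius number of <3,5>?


gcd(3,5)=1 => F=ab-a-b=3*5-3-5=15-8=7


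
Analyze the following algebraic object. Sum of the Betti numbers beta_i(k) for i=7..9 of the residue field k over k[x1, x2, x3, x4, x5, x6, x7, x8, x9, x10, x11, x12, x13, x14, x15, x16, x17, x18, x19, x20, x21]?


Koszul resolution: beta_i(k)=C(n,i), n=21
C(21,7)=116280, C(21,8)=203490, C(21,9)=293930
Sum=613700


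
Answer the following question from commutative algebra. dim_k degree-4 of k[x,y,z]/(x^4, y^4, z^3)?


Need i<4, j<4, k<3 with i+j+k=4.
For each i, j ranges over max(0,4-i-2)..min(3,4-i):
  i=0: j in [2,3] -> 2
  i=1: j in [1,3] -> 3
  i=2: j in [0,2] -> 3
  i=3: j in [0,1] -> 2
H(4) = 2+3+3+2 = 10


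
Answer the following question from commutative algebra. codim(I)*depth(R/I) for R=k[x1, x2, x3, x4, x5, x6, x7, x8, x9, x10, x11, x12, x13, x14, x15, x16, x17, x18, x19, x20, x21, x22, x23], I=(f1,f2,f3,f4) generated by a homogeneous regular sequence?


codim=4, depth=dim(R/I)=23-4=19
Product=4*19=76


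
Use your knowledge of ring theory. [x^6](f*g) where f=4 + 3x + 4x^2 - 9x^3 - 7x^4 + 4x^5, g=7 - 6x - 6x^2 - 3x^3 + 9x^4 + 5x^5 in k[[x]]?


[x^6] = sum a_i*b_j, i+j=6
  3*5=15
  4*9=36
  -9*-3=27
  -7*-6=42
  4*-6=-24
Sum=96


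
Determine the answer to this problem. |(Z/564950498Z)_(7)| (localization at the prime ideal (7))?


7-primary part: 564950498=7^10*2
Size=7^10=282475249


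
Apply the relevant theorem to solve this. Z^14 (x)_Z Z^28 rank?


rank(M(x)N) = rank(M)*rank(N)
14*28 = 392


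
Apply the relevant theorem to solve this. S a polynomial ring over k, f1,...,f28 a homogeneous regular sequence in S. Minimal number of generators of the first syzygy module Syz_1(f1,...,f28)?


Regular sequence => Koszul complex is the minimal free resolution.
Syz_1 minimally generated by Koszul relations f_i*e_j - f_j*e_i (i<j): mu(Syz_1) = beta_2 = C(m,2) = m(m-1)/2
m=28
28*27/2 = 378


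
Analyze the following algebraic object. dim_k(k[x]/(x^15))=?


Basis: 1,x,...,x^14
dim=15


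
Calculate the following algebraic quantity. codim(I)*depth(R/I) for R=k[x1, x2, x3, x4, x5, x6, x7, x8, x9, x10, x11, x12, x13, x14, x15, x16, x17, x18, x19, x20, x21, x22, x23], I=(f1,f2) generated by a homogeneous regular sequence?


codim=2, depth=dim(R/I)=23-2=21
Product=2*21=42


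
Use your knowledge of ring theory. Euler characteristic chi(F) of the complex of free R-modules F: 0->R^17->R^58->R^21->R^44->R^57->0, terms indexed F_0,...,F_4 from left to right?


chi = sum (-1)^i * rank:
(-1)^0*17=17
(-1)^1*58=-58
(-1)^2*21=21
(-1)^3*44=-44
(-1)^4*57=57
chi=-7


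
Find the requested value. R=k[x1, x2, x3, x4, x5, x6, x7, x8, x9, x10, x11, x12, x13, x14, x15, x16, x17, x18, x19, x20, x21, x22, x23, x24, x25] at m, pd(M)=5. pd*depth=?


pd+depth=25
depth=25-5=20
pd*depth=5*20=100


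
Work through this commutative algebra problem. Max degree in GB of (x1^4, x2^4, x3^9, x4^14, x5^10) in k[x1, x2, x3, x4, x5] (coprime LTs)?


Pure powers, coprime LTs => already GB.
Degrees: 4, 4, 9, 14, 10
Max=14


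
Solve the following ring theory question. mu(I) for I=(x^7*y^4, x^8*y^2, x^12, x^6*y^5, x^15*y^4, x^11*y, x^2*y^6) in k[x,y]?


Remove redundant (divisible by others).
x^15*y^4 redundant.
Min: x^12, x^11*y, x^8*y^2, x^7*y^4, x^6*y^5, x^2*y^6
Count=6


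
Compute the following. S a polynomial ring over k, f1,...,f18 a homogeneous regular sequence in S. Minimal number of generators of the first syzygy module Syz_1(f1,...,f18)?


Regular sequence => Koszul complex is the minimal free resolution.
Syz_1 minimally generated by Koszul relations f_i*e_j - f_j*e_i (i<j): mu(Syz_1) = beta_2 = C(m,2) = m(m-1)/2
m=18
18*17/2 = 153


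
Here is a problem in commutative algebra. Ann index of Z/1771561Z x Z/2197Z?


Exponent = lcm of the cyclic orders; pairwise coprime => product.
11^6*13^3=1771561*2197=3892119517


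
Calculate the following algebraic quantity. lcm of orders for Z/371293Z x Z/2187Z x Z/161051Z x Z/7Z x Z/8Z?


Exponent = lcm of the cyclic orders; pairwise coprime => product.
13^5*3^7*11^5*7^1*2^3=371293*2187*161051*7*8=7323471526467096


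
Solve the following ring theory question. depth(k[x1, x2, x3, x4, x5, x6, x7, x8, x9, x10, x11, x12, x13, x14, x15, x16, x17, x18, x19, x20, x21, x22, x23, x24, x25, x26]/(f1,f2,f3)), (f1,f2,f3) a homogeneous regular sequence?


depth(R)=26
depth(R/I)=26-3=23


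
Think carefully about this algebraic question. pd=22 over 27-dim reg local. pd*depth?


pd+depth=27
depth=27-22=5
pd*depth=22*5=110


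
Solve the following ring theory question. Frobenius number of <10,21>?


gcd(10,21)=1 => F=ab-a-b=10*21-10-21=210-31=179


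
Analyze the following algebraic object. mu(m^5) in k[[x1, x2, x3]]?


C(n+d-1,d)=C(7,5)=21


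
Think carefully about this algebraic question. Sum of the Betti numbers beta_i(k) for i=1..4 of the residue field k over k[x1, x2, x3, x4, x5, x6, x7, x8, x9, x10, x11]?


Koszul resolution: beta_i(k)=C(n,i), n=11
C(11,1)=11, C(11,2)=55, C(11,3)=165, C(11,4)=330
Sum=561


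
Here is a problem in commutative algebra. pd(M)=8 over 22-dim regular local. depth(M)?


pd+depth=depth(R)=22
depth=22-8=14


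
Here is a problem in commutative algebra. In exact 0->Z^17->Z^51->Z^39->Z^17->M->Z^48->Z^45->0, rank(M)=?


Alt sum=0:
(-1)^0*17 + (-1)^1*51 + (-1)^2*39 + (-1)^3*17 + (-1)^4*? + (-1)^5*48 + (-1)^6*45=0
rank(M)=15


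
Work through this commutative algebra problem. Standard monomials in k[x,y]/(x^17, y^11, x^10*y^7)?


k[x,y]/I, I = (x^17, y^11, x^10*y^7)
Rect: 17x11=187. Corner: (17-10)x(11-7)=28.
dim = 187-28 = 159


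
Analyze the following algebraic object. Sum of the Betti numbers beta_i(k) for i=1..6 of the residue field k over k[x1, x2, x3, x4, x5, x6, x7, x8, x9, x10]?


Koszul resolution: beta_i(k)=C(n,i), n=10
C(10,1)=10, C(10,2)=45, C(10,3)=120, C(10,4)=210, C(10,5)=252, C(10,6)=210
Sum=847


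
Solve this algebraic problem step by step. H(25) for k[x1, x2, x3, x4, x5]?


C(d+n-1,n-1)=C(29,4)=23751


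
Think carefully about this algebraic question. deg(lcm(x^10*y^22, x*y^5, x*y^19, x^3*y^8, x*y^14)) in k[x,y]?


lcm = componentwise max:
x: max(10,1,1,3,1)=10
y: max(22,5,19,8,14)=22
Total=10+22=32


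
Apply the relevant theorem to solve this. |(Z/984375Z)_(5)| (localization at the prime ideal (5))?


5-primary part: 984375=5^6*63
Size=5^6=15625


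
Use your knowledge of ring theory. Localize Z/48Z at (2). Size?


2-primary part: 48=2^4*3
Size=2^4=16


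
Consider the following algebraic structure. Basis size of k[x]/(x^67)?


Basis: 1,x,...,x^66
dim=67


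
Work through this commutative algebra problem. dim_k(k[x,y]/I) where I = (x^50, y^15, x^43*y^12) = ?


k[x,y]/I, I = (x^50, y^15, x^43*y^12)
Rect: 50x15=750. Corner: (50-43)x(15-12)=21.
dim = 750-21 = 729


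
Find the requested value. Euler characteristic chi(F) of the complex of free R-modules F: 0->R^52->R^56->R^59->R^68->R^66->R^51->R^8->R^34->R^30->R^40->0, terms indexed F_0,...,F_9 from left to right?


chi = sum (-1)^i * rank:
(-1)^0*52=52
(-1)^1*56=-56
(-1)^2*59=59
(-1)^3*68=-68
(-1)^4*66=66
(-1)^5*51=-51
(-1)^6*8=8
(-1)^7*34=-34
(-1)^8*30=30
(-1)^9*40=-40
chi=-34


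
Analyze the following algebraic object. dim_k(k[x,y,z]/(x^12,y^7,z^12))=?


Basis: x^iy^jz^k, i<12,j<7,k<12
12*7*12=1008


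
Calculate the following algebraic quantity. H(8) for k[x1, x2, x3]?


C(d+n-1,n-1)=C(10,2)=45


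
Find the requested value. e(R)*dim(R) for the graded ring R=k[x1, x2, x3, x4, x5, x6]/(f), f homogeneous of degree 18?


e(R)=deg(f)=18, dim(R)=6-1=5
e*dim=18*5=90


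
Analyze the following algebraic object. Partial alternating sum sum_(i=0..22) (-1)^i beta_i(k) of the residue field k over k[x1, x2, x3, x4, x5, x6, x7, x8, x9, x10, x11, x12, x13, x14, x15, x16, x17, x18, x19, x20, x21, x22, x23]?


Koszul resolution: beta_i(k)=C(n,i), n=23
sum_(i=0..p) (-1)^i C(n,i) = (-1)^p C(n-1,p)
(-1)^22*C(22,22) = (-1)^22*1 = 1


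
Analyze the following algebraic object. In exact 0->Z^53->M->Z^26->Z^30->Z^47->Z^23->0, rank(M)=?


Alt sum=0:
(-1)^0*53 + (-1)^1*? + (-1)^2*26 + (-1)^3*30 + (-1)^4*47 + (-1)^5*23=0
rank(M)=73


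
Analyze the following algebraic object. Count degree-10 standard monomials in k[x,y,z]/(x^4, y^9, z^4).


Need i<4, j<9, k<4 with i+j+k=10.
For each i, j ranges over max(0,10-i-3)..min(8,10-i):
  i=0: j in [7,8] -> 2
  i=1: j in [6,8] -> 3
  i=2: j in [5,8] -> 4
  i=3: j in [4,7] -> 4
H(10) = 2+3+4+4 = 13


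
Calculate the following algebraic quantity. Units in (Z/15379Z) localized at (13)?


Local ring = Z/2197Z.
phi(2197) = 13^2*(13-1) = 2028


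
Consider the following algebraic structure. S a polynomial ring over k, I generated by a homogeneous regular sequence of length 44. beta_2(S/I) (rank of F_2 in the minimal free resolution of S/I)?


Regular sequence => Koszul complex is the minimal free resolution.
Syz_1 minimally generated by Koszul relations f_i*e_j - f_j*e_i (i<j): mu(Syz_1) = beta_2 = C(m,2) = m(m-1)/2
m=44
44*43/2 = 946


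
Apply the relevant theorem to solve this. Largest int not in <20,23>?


gcd(20,23)=1 => F=ab-a-b=20*23-20-23=460-43=417


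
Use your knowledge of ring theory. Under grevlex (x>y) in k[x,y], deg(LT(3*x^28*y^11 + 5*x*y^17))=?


LT: 3*x^28*y^11
deg_x=28, deg_y=11
Total=28+11=39


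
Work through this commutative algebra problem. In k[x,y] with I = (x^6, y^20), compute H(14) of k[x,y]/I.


k[x,y], I = (x^6, y^20), d = 14
Need i < 6 and d-i < 20.
Range: 0 <= i <= 5.
H(14) = 6


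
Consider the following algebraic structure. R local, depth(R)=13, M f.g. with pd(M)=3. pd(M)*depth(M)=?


pd+depth=13
depth=13-3=10
pd*depth=3*10=30


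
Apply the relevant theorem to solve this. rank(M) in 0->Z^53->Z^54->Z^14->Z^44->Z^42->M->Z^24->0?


Alt sum=0:
(-1)^0*53 + (-1)^1*54 + (-1)^2*14 + (-1)^3*44 + (-1)^4*42 + (-1)^5*? + (-1)^6*24=0
rank(M)=35


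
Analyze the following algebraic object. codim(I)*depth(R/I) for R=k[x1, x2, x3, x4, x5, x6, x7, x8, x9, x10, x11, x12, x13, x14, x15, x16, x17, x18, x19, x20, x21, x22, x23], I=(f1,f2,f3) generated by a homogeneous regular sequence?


codim=3, depth=dim(R/I)=23-3=20
Product=3*20=60


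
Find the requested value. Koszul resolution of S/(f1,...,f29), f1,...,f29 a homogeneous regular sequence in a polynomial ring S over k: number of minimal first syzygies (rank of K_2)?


Regular sequence => Koszul complex is the minimal free resolution.
Syz_1 minimally generated by Koszul relations f_i*e_j - f_j*e_i (i<j): mu(Syz_1) = beta_2 = C(m,2) = m(m-1)/2
m=29
29*28/2 = 406


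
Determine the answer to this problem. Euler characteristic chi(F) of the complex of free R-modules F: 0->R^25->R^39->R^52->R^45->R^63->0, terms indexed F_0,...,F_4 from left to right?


chi = sum (-1)^i * rank:
(-1)^0*25=25
(-1)^1*39=-39
(-1)^2*52=52
(-1)^3*45=-45
(-1)^4*63=63
chi=56


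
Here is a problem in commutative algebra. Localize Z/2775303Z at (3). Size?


3-primary part: 2775303=3^10*47
Size=3^10=59049


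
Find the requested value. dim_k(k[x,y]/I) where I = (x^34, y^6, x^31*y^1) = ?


k[x,y]/I, I = (x^34, y^6, x^31*y^1)
Rect: 34x6=204. Corner: (34-31)x(6-1)=15.
dim = 204-15 = 189


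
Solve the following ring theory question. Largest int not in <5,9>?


gcd(5,9)=1 => F=ab-a-b=5*9-5-9=45-14=31


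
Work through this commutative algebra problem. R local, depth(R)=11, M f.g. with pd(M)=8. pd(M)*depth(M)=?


pd+depth=11
depth=11-8=3
pd*depth=8*3=24


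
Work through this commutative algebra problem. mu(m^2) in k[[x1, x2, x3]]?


C(n+d-1,d)=C(4,2)=6


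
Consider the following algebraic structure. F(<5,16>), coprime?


gcd(5,16)=1 => F=ab-a-b=5*16-5-16=80-21=59


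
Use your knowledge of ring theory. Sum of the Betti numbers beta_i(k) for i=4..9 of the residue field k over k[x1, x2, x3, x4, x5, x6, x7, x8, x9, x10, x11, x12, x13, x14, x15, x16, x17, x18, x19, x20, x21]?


Koszul resolution: beta_i(k)=C(n,i), n=21
C(21,4)=5985, C(21,5)=20349, C(21,6)=54264, C(21,7)=116280, C(21,8)=203490, C(21,9)=293930
Sum=694298


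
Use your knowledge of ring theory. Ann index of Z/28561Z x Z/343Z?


Exponent = lcm of the cyclic orders; pairwise coprime => product.
13^4*7^3=28561*343=9796423


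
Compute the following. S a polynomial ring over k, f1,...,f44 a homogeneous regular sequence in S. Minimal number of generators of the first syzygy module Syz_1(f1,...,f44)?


Regular sequence => Koszul complex is the minimal free resolution.
Syz_1 minimally generated by Koszul relations f_i*e_j - f_j*e_i (i<j): mu(Syz_1) = beta_2 = C(m,2) = m(m-1)/2
m=44
44*43/2 = 946


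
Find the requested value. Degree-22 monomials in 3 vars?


C(d+n-1,n-1)=C(24,2)=276


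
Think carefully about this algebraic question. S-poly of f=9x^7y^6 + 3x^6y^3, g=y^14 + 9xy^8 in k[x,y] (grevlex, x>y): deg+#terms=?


LT(f)=9x^7y^6, LT(g)=y^14
lcm(LM)=x^7y^14
S(f,g) (scaled by 9 to clear denominators) = y^8*f - 9x^7*g = 3x^6y^11 - 81x^8y^8
2 terms, deg 17.
17+2=19


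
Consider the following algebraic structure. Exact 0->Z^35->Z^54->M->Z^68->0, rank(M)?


Alt sum=0:
(-1)^0*35 + (-1)^1*54 + (-1)^2*? + (-1)^3*68=0
rank(M)=87


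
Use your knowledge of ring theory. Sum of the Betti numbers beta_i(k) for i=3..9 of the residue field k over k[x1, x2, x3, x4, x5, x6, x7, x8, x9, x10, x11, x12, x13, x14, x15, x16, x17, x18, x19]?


Koszul resolution: beta_i(k)=C(n,i), n=19
C(19,3)=969, C(19,4)=3876, C(19,5)=11628, C(19,6)=27132, C(19,7)=50388, C(19,8)=75582, C(19,9)=92378
Sum=261953


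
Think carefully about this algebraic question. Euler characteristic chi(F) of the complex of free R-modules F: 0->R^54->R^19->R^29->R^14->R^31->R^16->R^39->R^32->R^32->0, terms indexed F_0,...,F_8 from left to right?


chi = sum (-1)^i * rank:
(-1)^0*54=54
(-1)^1*19=-19
(-1)^2*29=29
(-1)^3*14=-14
(-1)^4*31=31
(-1)^5*16=-16
(-1)^6*39=39
(-1)^7*32=-32
(-1)^8*32=32
chi=104


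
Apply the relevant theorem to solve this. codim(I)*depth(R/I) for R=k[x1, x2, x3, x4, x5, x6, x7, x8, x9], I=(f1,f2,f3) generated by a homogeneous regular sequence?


codim=3, depth=dim(R/I)=9-3=6
Product=3*6=18


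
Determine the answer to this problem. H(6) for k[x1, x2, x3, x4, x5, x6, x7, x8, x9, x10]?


C(d+n-1,n-1)=C(15,9)=5005


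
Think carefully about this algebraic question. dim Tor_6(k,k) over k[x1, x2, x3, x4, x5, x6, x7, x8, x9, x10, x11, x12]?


Koszul: C(n,i)=C(12,6)=924


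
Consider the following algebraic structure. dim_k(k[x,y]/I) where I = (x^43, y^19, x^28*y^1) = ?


k[x,y]/I, I = (x^43, y^19, x^28*y^1)
Rect: 43x19=817. Corner: (43-28)x(19-1)=270.
dim = 817-270 = 547


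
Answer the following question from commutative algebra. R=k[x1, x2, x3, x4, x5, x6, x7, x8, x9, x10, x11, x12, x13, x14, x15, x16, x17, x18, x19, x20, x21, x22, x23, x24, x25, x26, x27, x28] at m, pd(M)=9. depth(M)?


pd+depth=depth(R)=28
depth=28-9=19


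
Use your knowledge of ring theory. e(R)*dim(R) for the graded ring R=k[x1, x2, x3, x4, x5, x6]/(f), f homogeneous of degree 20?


e(R)=deg(f)=20, dim(R)=6-1=5
e*dim=20*5=100


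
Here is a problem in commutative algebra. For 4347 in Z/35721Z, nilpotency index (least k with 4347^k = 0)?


4347^k mod 35721:
k=1: 4347
k=2: 0
First zero at k = 2


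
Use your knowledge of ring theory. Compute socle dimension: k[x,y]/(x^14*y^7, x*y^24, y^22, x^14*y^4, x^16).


Socle = ann(m) = span of standard monomials u with x*u, y*u in I (staircase corners).
Redundant generators: x^14*y^7, x*y^24
Minimal generators: x^16, x^14*y^4, y^22
Corners: x^13y^21, x^15y^3
Socle dim=2


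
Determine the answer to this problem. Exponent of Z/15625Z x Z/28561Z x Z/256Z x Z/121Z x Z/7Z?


Exponent = lcm of the cyclic orders; pairwise coprime => product.
5^6*13^4*2^8*11^2*7^1=15625*28561*256*121*7=96764668000000


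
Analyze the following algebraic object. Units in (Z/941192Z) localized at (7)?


Local ring = Z/117649Z.
phi(117649) = 7^5*(7-1) = 100842


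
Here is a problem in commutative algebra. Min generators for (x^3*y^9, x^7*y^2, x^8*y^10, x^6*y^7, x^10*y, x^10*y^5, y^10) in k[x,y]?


Remove redundant (divisible by others).
x^8*y^10 redundant.
x^10*y^5 redundant.
Min: x^10*y, x^7*y^2, x^6*y^7, x^3*y^9, y^10
Count=5


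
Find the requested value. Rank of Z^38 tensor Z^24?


rank(M(x)N) = rank(M)*rank(N)
38*24 = 912


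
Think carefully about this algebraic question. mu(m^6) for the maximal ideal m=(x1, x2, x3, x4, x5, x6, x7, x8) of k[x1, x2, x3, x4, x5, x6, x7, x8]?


Graded Nakayama: mu(m^d) = dim_k (m^d/m^(d+1)) = #degree-6 monomials in 8 vars
C(n+d-1,d)=C(13,6)=1716


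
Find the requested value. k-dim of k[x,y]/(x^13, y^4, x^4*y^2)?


k[x,y]/I, I = (x^13, y^4, x^4*y^2)
Rect: 13x4=52. Corner: (13-4)x(4-2)=18.
dim = 52-18 = 34


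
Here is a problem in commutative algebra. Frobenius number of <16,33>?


gcd(16,33)=1 => F=ab-a-b=16*33-16-33=528-49=479


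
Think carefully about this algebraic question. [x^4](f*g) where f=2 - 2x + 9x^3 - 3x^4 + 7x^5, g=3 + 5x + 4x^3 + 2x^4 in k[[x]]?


[x^4] = sum a_i*b_j, i+j=4
  2*2=4
  -2*4=-8
  9*5=45
  -3*3=-9
Sum=32


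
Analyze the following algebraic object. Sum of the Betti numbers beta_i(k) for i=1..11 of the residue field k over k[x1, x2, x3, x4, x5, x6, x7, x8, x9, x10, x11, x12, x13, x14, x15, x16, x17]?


Koszul resolution: beta_i(k)=C(n,i), n=17
C(17,1)=17, C(17,2)=136, C(17,3)=680, C(17,4)=2380, C(17,5)=6188, C(17,6)=12376, C(17,7)=19448, C(17,8)=24310, C(17,9)=24310, C(17,10)=19448, C(17,11)=12376
Sum=121669


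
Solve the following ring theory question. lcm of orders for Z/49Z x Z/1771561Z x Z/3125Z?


Exponent = lcm of the cyclic orders; pairwise coprime => product.
7^2*11^6*5^5=49*1771561*3125=271270278125


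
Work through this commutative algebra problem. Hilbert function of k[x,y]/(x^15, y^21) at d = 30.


k[x,y], I = (x^15, y^21), d = 30
Need i < 15 and d-i < 21.
Range: 10 <= i <= 14.
H(30) = 5


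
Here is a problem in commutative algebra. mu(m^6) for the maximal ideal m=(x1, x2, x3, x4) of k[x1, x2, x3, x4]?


Graded Nakayama: mu(m^d) = dim_k (m^d/m^(d+1)) = #degree-6 monomials in 4 vars
C(n+d-1,d)=C(9,6)=84


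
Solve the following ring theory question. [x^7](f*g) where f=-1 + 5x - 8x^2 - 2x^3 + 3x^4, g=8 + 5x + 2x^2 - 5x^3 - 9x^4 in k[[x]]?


[x^7] = sum a_i*b_j, i+j=7
  -2*-9=18
  3*-5=-15
Sum=3


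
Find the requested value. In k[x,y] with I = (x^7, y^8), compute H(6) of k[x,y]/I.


k[x,y], I = (x^7, y^8), d = 6
Need i < 7 and d-i < 8.
Range: 0 <= i <= 6.
H(6) = 7


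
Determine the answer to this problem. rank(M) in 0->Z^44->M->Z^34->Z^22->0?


Alt sum=0:
(-1)^0*44 + (-1)^1*? + (-1)^2*34 + (-1)^3*22=0
rank(M)=56


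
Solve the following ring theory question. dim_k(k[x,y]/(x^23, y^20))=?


Basis: x^i*y^j, i<23, j<20
23*20=460


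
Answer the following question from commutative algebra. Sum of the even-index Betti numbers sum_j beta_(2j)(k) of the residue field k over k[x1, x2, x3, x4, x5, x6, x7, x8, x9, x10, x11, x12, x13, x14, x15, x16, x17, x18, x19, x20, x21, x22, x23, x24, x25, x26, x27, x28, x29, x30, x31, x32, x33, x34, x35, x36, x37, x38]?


Koszul resolution: beta_i(k)=C(n,i), n=38
sum_even C(38,i) = 2^(n-1) = 2^37 = 137438953472


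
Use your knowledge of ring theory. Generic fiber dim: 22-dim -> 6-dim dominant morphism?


dim(fiber)=dim(X)-dim(Y)=22-6=16


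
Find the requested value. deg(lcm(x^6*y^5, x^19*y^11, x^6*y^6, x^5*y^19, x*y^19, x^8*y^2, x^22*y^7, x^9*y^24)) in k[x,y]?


lcm = componentwise max:
x: max(6,19,6,5,1,8,22,9)=22
y: max(5,11,6,19,19,2,7,24)=24
Total=22+24=46


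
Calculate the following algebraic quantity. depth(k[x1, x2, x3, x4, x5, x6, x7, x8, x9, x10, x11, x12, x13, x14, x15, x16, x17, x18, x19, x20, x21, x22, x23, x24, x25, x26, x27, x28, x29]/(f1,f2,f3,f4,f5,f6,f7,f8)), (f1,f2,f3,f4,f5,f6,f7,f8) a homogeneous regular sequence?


depth(R)=29
depth(R/I)=29-8=21


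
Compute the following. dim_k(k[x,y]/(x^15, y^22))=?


Basis: x^i*y^j, i<15, j<22
15*22=330


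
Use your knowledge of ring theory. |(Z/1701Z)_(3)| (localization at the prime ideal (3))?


3-primary part: 1701=3^5*7
Size=3^5=243


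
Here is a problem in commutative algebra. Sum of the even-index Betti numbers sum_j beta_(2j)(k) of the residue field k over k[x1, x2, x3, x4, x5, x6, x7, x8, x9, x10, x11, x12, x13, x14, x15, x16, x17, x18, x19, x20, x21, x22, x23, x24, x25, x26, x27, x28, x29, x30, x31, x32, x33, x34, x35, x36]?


Koszul resolution: beta_i(k)=C(n,i), n=36
sum_even C(36,i) = 2^(n-1) = 2^35 = 34359738368


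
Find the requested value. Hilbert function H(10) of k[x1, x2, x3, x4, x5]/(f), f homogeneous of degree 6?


C(14,4)-C(8,4)=1001-70=931


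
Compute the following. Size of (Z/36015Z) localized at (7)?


7-primary part: 36015=7^4*15
Size=7^4=2401


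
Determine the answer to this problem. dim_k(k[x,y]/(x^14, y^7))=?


Basis: x^i*y^j, i<14, j<7
14*7=98


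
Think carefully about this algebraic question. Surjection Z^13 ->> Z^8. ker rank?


rank(ker) = 13-8 = 5


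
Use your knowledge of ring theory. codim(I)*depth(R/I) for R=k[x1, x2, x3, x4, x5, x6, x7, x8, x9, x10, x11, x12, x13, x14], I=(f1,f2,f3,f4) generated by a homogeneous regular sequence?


codim=4, depth=dim(R/I)=14-4=10
Product=4*10=40


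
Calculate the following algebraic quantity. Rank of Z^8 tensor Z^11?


rank(M(x)N) = rank(M)*rank(N)
8*11 = 88


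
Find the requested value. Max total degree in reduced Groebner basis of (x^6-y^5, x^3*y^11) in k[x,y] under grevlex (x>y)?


LT(f1)=x^6, LT(f2)=x^3y^11, lcm=x^6y^11
S(f1,f2) = y^11*f1 - x^3*f2 = -y^16
Reduced GB = {f1, f2, y^16}; degrees 6, 14, 16
Max = 16


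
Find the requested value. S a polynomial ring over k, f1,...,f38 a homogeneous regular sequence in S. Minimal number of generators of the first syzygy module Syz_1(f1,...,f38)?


Regular sequence => Koszul complex is the minimal free resolution.
Syz_1 minimally generated by Koszul relations f_i*e_j - f_j*e_i (i<j): mu(Syz_1) = beta_2 = C(m,2) = m(m-1)/2
m=38
38*37/2 = 703


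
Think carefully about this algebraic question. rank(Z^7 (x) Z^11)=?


rank(M(x)N) = rank(M)*rank(N)
7*11 = 77


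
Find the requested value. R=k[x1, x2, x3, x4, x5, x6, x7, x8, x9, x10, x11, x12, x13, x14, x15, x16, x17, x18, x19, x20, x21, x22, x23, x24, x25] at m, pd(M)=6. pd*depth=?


pd+depth=25
depth=25-6=19
pd*depth=6*19=114


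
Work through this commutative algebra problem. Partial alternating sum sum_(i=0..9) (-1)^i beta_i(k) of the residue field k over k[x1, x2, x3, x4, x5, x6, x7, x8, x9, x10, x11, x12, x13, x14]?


Koszul resolution: beta_i(k)=C(n,i), n=14
sum_(i=0..p) (-1)^i C(n,i) = (-1)^p C(n-1,p)
(-1)^9*C(13,9) = (-1)^9*715 = -715


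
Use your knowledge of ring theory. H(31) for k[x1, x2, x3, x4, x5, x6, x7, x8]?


C(d+n-1,n-1)=C(38,7)=12620256


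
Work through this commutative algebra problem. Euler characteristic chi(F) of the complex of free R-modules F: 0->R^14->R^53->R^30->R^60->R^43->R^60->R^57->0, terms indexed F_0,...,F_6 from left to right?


chi = sum (-1)^i * rank:
(-1)^0*14=14
(-1)^1*53=-53
(-1)^2*30=30
(-1)^3*60=-60
(-1)^4*43=43
(-1)^5*60=-60
(-1)^6*57=57
chi=-29


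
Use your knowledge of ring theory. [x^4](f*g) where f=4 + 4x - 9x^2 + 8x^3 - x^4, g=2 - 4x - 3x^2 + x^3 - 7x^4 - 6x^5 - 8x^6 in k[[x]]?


[x^4] = sum a_i*b_j, i+j=4
  4*-7=-28
  4*1=4
  -9*-3=27
  8*-4=-32
  -1*2=-2
Sum=-31


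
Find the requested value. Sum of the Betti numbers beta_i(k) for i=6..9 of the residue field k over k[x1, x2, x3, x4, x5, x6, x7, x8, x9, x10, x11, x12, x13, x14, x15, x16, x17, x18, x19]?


Koszul resolution: beta_i(k)=C(n,i), n=19
C(19,6)=27132, C(19,7)=50388, C(19,8)=75582, C(19,9)=92378
Sum=245480


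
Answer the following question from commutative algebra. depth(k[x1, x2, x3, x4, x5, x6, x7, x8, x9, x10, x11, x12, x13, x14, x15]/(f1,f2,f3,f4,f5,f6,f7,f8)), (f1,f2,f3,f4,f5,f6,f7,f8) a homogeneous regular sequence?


depth(R)=15
depth(R/I)=15-8=7


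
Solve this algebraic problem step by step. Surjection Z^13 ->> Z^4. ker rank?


rank(ker) = 13-4 = 9


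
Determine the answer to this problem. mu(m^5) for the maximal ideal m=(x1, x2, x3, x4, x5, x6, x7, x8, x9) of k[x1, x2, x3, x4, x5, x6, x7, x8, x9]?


Graded Nakayama: mu(m^d) = dim_k (m^d/m^(d+1)) = #degree-5 monomials in 9 vars
C(n+d-1,d)=C(13,5)=1287


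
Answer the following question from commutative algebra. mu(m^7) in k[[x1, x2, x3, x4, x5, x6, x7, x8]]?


C(n+d-1,d)=C(14,7)=3432


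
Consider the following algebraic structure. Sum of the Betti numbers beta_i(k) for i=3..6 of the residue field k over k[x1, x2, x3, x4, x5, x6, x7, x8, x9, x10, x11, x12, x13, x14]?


Koszul resolution: beta_i(k)=C(n,i), n=14
C(14,3)=364, C(14,4)=1001, C(14,5)=2002, C(14,6)=3003
Sum=6370


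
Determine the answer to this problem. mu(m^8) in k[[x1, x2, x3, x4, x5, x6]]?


C(n+d-1,d)=C(13,8)=1287


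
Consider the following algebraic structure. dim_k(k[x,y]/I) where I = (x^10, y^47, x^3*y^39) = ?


k[x,y]/I, I = (x^10, y^47, x^3*y^39)
Rect: 10x47=470. Corner: (10-3)x(47-39)=56.
dim = 470-56 = 414


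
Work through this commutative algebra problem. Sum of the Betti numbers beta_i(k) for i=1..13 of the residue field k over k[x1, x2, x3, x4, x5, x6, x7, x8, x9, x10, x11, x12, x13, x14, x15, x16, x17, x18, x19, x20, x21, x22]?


Koszul resolution: beta_i(k)=C(n,i), n=22
C(22,1)=22, C(22,2)=231, C(22,3)=1540, C(22,4)=7315, C(22,5)=26334, C(22,6)=74613, C(22,7)=170544, C(22,8)=319770, C(22,9)=497420, C(22,10)=646646, C(22,11)=705432, C(22,12)=646646, C(22,13)=497420
Sum=3593933


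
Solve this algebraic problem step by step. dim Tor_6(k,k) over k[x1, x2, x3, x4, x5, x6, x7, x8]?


Koszul: C(n,i)=C(8,6)=28


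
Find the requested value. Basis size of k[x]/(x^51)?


Basis: 1,x,...,x^50
dim=51


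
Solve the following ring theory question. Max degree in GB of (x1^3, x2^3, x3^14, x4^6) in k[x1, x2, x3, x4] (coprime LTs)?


Pure powers, coprime LTs => already GB.
Degrees: 3, 3, 14, 6
Max=14


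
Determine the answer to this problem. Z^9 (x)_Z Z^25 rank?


rank(M(x)N) = rank(M)*rank(N)
9*25 = 225


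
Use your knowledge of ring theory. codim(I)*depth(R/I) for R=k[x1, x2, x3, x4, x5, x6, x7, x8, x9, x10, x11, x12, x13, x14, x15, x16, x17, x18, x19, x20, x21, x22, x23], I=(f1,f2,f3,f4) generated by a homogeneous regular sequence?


codim=4, depth=dim(R/I)=23-4=19
Product=4*19=76


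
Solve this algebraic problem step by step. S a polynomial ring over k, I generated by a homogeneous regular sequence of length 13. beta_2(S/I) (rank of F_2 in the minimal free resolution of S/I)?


Regular sequence => Koszul complex is the minimal free resolution.
Syz_1 minimally generated by Koszul relations f_i*e_j - f_j*e_i (i<j): mu(Syz_1) = beta_2 = C(m,2) = m(m-1)/2
m=13
13*12/2 = 78


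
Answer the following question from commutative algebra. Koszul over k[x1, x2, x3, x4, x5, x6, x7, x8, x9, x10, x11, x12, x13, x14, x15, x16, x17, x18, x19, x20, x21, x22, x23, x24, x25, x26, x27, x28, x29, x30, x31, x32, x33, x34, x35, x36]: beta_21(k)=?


C(n,i)=C(36,21)=5567902560


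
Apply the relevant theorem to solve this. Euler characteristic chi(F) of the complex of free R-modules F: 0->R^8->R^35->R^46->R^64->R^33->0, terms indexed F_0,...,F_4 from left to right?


chi = sum (-1)^i * rank:
(-1)^0*8=8
(-1)^1*35=-35
(-1)^2*46=46
(-1)^3*64=-64
(-1)^4*33=33
chi=-12


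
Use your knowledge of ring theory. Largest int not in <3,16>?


gcd(3,16)=1 => F=ab-a-b=3*16-3-16=48-19=29


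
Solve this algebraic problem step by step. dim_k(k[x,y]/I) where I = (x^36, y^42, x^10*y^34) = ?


k[x,y]/I, I = (x^36, y^42, x^10*y^34)
Rect: 36x42=1512. Corner: (36-10)x(42-34)=208.
dim = 1512-208 = 1304


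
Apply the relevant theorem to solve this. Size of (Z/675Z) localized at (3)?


3-primary part: 675=3^3*25
Size=3^3=27


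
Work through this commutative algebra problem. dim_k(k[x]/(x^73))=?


Basis: 1,x,...,x^72
dim=73


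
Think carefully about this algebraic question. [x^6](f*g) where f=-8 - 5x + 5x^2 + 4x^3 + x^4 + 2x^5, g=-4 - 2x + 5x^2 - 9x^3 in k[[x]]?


[x^6] = sum a_i*b_j, i+j=6
  4*-9=-36
  1*5=5
  2*-2=-4
Sum=-35


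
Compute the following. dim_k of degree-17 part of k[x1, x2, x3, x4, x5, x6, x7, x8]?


C(d+n-1,n-1)=C(24,7)=346104


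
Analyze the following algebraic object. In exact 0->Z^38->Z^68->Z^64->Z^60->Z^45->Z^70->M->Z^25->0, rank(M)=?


Alt sum=0:
(-1)^0*38 + (-1)^1*68 + (-1)^2*64 + (-1)^3*60 + (-1)^4*45 + (-1)^5*70 + (-1)^6*? + (-1)^7*25=0
rank(M)=76


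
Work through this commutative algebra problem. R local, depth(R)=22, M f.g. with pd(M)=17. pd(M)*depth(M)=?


pd+depth=22
depth=22-17=5
pd*depth=17*5=85


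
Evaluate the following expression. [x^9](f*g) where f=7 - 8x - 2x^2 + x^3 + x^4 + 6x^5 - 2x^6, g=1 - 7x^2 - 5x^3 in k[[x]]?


[x^9] = sum a_i*b_j, i+j=9
  -2*-5=10
Sum=10


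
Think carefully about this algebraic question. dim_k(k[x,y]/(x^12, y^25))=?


Basis: x^i*y^j, i<12, j<25
12*25=300


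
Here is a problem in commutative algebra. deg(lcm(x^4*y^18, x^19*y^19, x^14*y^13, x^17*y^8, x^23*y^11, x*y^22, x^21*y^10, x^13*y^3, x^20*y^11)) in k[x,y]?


lcm = componentwise max:
x: max(4,19,14,17,23,1,21,13,20)=23
y: max(18,19,13,8,11,22,10,3,11)=22
Total=23+22=45


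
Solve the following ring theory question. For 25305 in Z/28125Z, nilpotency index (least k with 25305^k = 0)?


25305^k mod 28125:
k=1: 25305
k=2: 21150
k=3: 10125
k=4: 22500
k=5: 0
First zero at k = 5


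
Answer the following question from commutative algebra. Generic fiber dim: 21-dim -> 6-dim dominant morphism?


dim(fiber)=dim(X)-dim(Y)=21-6=15


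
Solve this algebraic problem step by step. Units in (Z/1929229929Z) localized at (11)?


Local ring = Z/214358881Z.
phi(214358881) = 11^7*(11-1) = 194871710


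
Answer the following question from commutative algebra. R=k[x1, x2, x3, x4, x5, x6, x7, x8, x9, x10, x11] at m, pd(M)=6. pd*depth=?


pd+depth=11
depth=11-6=5
pd*depth=6*5=30


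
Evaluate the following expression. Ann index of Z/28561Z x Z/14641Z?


Exponent = lcm of the cyclic orders; pairwise coprime => product.
13^4*11^4=28561*14641=418161601


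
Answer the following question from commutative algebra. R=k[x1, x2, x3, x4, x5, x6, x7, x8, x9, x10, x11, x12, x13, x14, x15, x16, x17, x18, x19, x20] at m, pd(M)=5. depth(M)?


pd+depth=depth(R)=20
depth=20-5=15


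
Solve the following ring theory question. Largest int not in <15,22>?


gcd(15,22)=1 => F=ab-a-b=15*22-15-22=330-37=293


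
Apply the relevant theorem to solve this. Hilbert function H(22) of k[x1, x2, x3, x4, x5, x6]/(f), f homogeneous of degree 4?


C(27,5)-C(23,5)=80730-33649=47081


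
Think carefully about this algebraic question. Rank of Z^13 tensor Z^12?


rank(M(x)N) = rank(M)*rank(N)
13*12 = 156


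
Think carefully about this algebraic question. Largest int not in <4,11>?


gcd(4,11)=1 => F=ab-a-b=4*11-4-11=44-15=29


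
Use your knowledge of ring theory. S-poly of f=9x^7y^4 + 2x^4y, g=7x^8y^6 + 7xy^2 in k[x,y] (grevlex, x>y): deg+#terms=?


LT(f)=9x^7y^4, LT(g)=7x^8y^6
lcm(LM)=x^8y^6
S(f,g) (scaled by 63 to clear denominators) = 7xy^2*f - 9*g = 14x^5y^3 - 63xy^2
2 terms, deg 8.
8+2=10


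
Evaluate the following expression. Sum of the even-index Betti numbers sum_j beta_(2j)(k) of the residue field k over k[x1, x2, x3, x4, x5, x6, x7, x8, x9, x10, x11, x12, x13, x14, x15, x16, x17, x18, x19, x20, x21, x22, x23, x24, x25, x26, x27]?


Koszul resolution: beta_i(k)=C(n,i), n=27
sum_even C(27,i) = 2^(n-1) = 2^26 = 67108864


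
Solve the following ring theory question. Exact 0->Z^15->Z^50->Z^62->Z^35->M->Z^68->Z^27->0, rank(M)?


Alt sum=0:
(-1)^0*15 + (-1)^1*50 + (-1)^2*62 + (-1)^3*35 + (-1)^4*? + (-1)^5*68 + (-1)^6*27=0
rank(M)=49


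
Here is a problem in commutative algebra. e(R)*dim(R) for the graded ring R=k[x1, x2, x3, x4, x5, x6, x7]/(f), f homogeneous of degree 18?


e(R)=deg(f)=18, dim(R)=7-1=6
e*dim=18*6=108


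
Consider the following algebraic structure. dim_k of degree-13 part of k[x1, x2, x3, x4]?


C(d+n-1,n-1)=C(16,3)=560


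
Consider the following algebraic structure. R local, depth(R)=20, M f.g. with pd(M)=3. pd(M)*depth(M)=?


pd+depth=20
depth=20-3=17
pd*depth=3*17=51


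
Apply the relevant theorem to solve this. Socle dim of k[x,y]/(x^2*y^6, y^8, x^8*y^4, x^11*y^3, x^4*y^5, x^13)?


Socle = ann(m) = span of standard monomials u with x*u, y*u in I (staircase corners).
Minimal generators: x^13, x^11*y^3, x^8*y^4, x^4*y^5, x^2*y^6, y^8
Corners: xy^7, x^3y^5, x^7y^4, x^10y^3, x^12y^2
Socle dim=5


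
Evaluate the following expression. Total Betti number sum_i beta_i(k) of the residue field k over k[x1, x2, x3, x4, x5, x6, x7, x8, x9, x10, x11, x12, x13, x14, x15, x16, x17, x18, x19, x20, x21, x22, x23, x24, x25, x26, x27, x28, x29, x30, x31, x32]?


Koszul resolution: beta_i(k)=C(n,i), n=32
sum_i C(32,i) = 2^32 = 4294967296


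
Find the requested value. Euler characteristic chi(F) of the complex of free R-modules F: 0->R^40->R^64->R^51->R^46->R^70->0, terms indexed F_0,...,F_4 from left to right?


chi = sum (-1)^i * rank:
(-1)^0*40=40
(-1)^1*64=-64
(-1)^2*51=51
(-1)^3*46=-46
(-1)^4*70=70
chi=51


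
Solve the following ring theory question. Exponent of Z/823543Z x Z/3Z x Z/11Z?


Exponent = lcm of the cyclic orders; pairwise coprime => product.
7^7*3^1*11^1=823543*3*11=27176919


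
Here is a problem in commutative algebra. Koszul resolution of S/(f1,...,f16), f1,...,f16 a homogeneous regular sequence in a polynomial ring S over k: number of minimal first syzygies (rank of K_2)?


Regular sequence => Koszul complex is the minimal free resolution.
Syz_1 minimally generated by Koszul relations f_i*e_j - f_j*e_i (i<j): mu(Syz_1) = beta_2 = C(m,2) = m(m-1)/2
m=16
16*15/2 = 120


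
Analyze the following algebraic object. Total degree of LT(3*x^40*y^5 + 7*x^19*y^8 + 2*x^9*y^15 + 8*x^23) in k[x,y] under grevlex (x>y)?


LT: 3*x^40*y^5
deg_x=40, deg_y=5
Total=40+5=45


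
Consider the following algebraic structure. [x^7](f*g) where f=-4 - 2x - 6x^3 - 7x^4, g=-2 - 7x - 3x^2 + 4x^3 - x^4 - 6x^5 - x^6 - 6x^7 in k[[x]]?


[x^7] = sum a_i*b_j, i+j=7
  -4*-6=24
  -2*-1=2
  -6*-1=6
  -7*4=-28
Sum=4


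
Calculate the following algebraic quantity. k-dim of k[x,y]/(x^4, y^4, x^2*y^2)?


k[x,y]/I, I = (x^4, y^4, x^2*y^2)
Rect: 4x4=16. Corner: (4-2)x(4-2)=4.
dim = 16-4 = 12


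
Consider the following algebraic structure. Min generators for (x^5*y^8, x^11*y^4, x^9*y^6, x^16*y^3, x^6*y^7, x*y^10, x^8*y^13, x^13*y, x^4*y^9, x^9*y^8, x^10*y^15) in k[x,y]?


Remove redundant (divisible by others).
x^16*y^3 redundant.
x^10*y^15 redundant.
x^8*y^13 redundant.
x^9*y^8 redundant.
Min: x^13*y, x^11*y^4, x^9*y^6, x^6*y^7, x^5*y^8, x^4*y^9, x*y^10
Count=7
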